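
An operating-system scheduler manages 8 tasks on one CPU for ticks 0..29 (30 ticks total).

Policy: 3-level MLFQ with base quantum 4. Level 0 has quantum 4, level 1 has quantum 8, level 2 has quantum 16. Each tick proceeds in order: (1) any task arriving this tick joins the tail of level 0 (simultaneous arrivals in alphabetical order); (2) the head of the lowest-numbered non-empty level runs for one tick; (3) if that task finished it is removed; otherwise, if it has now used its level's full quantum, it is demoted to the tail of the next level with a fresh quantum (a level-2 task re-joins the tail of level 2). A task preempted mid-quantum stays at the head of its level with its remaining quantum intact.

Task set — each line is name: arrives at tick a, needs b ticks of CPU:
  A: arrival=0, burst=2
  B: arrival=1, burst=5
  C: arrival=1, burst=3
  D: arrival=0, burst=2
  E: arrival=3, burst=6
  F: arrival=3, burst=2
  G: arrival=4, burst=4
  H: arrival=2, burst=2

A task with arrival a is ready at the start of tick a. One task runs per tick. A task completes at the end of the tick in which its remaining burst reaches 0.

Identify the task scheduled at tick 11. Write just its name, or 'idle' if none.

running at tick 11 = H

t=0: L0/L1/L2 = AD/-/- → run A
t=1: L0/L1/L2 = ADBC/-/- → run A
t=2: L0/L1/L2 = DBCH/-/- → run D
t=3: L0/L1/L2 = DBCHEF/-/- → run D
t=4: L0/L1/L2 = BCHEFG/-/- → run B
t=5: L0/L1/L2 = BCHEFG/-/- → run B
t=6: L0/L1/L2 = BCHEFG/-/- → run B
t=7: L0/L1/L2 = BCHEFG/-/- → run B
t=8: L0/L1/L2 = CHEFG/B/- → run C
t=9: L0/L1/L2 = CHEFG/B/- → run C
t=10: L0/L1/L2 = CHEFG/B/- → run C
t=11: L0/L1/L2 = HEFG/B/- → run H
t=12: L0/L1/L2 = HEFG/B/- → run H
t=13: L0/L1/L2 = EFG/B/- → run E
t=14: L0/L1/L2 = EFG/B/- → run E
t=15: L0/L1/L2 = EFG/B/- → run E
t=16: L0/L1/L2 = EFG/B/- → run E
t=17: L0/L1/L2 = FG/BE/- → run F
t=18: L0/L1/L2 = FG/BE/- → run F
t=19: L0/L1/L2 = G/BE/- → run G
t=20: L0/L1/L2 = G/BE/- → run G
t=21: L0/L1/L2 = G/BE/- → run G
t=22: L0/L1/L2 = G/BE/- → run G
t=23: L0/L1/L2 = -/BE/- → run B
t=24: L0/L1/L2 = -/E/- → run E
t=25: L0/L1/L2 = -/E/- → run E
t=26: (idle)
t=27: (idle)
t=28: (idle)
t=29: (idle)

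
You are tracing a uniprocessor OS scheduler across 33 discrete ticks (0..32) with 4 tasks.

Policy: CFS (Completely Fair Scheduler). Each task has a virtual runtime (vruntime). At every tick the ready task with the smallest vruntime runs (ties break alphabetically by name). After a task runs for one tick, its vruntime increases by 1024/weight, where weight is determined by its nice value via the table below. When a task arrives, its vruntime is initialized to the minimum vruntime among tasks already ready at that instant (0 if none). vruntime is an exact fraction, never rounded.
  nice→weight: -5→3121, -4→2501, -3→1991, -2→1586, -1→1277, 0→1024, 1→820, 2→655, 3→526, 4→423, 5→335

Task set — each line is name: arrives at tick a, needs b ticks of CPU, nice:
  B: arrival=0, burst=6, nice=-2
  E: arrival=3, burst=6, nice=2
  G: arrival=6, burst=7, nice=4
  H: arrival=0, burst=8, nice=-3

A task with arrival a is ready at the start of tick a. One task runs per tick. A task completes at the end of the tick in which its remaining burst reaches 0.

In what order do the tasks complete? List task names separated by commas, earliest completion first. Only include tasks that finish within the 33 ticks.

t=0: vr[B=0 H=0] → run B
t=1: vr[B=512/793 H=0] → run H
t=2: vr[B=512/793 H=1024/1991] → run H
t=3: vr[B=512/793 E=512/793 H=2048/1991] → run B
t=4: vr[B=1024/793 E=512/793 H=2048/1991] → run E
t=5: vr[B=1024/793 E=1147392/519415 H=2048/1991] → run H
t=6: vr[B=1024/793 E=1147392/519415 G=1024/793 H=3072/1991] → run B
t=7: vr[B=1536/793 E=1147392/519415 G=1024/793 H=3072/1991] → run G
t=8: vr[B=1536/793 E=1147392/519415 G=1245184/335439 H=3072/1991] → run H
t=9: vr[B=1536/793 E=1147392/519415 G=1245184/335439 H=4096/1991] → run B
t=10: vr[B=2048/793 E=1147392/519415 G=1245184/335439 H=4096/1991] → run H
t=11: vr[B=2048/793 E=1147392/519415 G=1245184/335439 H=5120/1991] → run E
t=12: vr[B=2048/793 E=1959424/519415 G=1245184/335439 H=5120/1991] → run H
t=13: vr[B=2048/793 E=1959424/519415 G=1245184/335439 H=6144/1991] → run B
t=14: vr[B=2560/793 E=1959424/519415 G=1245184/335439 H=6144/1991] → run H
t=15: vr[B=2560/793 E=1959424/519415 G=1245184/335439 H=7168/1991] → run B
t=16: vr[E=1959424/519415 G=1245184/335439 H=7168/1991] → run H
t=17: vr[E=1959424/519415 G=1245184/335439] → run G
t=18: vr[E=1959424/519415 G=2057216/335439] → run E
t=19: vr[E=2771456/519415 G=2057216/335439] → run E
t=20: vr[E=3583488/519415 G=2057216/335439] → run G
t=21: vr[E=3583488/519415 G=956416/111813] → run E
t=22: vr[E=879104/103883 G=956416/111813] → run E
t=23: vr[G=956416/111813] → run G
t=24: vr[G=3681280/335439] → run G
t=25: vr[G=4493312/335439] → run G
t=26: vr[G=1768448/111813] → run G
t=27: (idle)
t=28: (idle)
t=29: (idle)
t=30: (idle)
t=31: (idle)
t=32: (idle)

completion order = B, H, E, G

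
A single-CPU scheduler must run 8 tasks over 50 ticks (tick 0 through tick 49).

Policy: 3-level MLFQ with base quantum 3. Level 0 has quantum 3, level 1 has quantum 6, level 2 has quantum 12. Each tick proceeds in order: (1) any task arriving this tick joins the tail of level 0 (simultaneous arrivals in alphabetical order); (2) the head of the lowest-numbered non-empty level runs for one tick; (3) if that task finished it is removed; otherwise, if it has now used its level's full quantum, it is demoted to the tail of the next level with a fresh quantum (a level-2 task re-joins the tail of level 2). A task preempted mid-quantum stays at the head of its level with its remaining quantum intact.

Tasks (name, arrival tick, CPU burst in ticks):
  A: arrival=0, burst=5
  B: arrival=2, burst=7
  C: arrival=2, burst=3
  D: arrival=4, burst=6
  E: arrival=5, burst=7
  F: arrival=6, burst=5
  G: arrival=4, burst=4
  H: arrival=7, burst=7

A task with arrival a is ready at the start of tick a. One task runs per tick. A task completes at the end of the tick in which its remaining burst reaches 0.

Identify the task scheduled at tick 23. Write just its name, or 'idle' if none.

running at tick 23 = H

t=0: L0/L1/L2 = A/-/- → run A
t=1: L0/L1/L2 = A/-/- → run A
t=2: L0/L1/L2 = ABC/-/- → run A
t=3: L0/L1/L2 = BC/A/- → run B
t=4: L0/L1/L2 = BCDG/A/- → run B
t=5: L0/L1/L2 = BCDGE/A/- → run B
t=6: L0/L1/L2 = CDGEF/AB/- → run C
t=7: L0/L1/L2 = CDGEFH/AB/- → run C
t=8: L0/L1/L2 = CDGEFH/AB/- → run C
t=9: L0/L1/L2 = DGEFH/AB/- → run D
t=10: L0/L1/L2 = DGEFH/AB/- → run D
t=11: L0/L1/L2 = DGEFH/AB/- → run D
t=12: L0/L1/L2 = GEFH/ABD/- → run G
t=13: L0/L1/L2 = GEFH/ABD/- → run G
t=14: L0/L1/L2 = GEFH/ABD/- → run G
t=15: L0/L1/L2 = EFH/ABDG/- → run E
t=16: L0/L1/L2 = EFH/ABDG/- → run E
t=17: L0/L1/L2 = EFH/ABDG/- → run E
t=18: L0/L1/L2 = FH/ABDGE/- → run F
t=19: L0/L1/L2 = FH/ABDGE/- → run F
t=20: L0/L1/L2 = FH/ABDGE/- → run F
t=21: L0/L1/L2 = H/ABDGEF/- → run H
t=22: L0/L1/L2 = H/ABDGEF/- → run H
t=23: L0/L1/L2 = H/ABDGEF/- → run H
t=24: L0/L1/L2 = -/ABDGEFH/- → run A
t=25: L0/L1/L2 = -/ABDGEFH/- → run A
t=26: L0/L1/L2 = -/BDGEFH/- → run B
t=27: L0/L1/L2 = -/BDGEFH/- → run B
t=28: L0/L1/L2 = -/BDGEFH/- → run B
t=29: L0/L1/L2 = -/BDGEFH/- → run B
t=30: L0/L1/L2 = -/DGEFH/- → run D
t=31: L0/L1/L2 = -/DGEFH/- → run D
t=32: L0/L1/L2 = -/DGEFH/- → run D
t=33: L0/L1/L2 = -/GEFH/- → run G
t=34: L0/L1/L2 = -/EFH/- → run E
t=35: L0/L1/L2 = -/EFH/- → run E
t=36: L0/L1/L2 = -/EFH/- → run E
t=37: L0/L1/L2 = -/EFH/- → run E
t=38: L0/L1/L2 = -/FH/- → run F
t=39: L0/L1/L2 = -/FH/- → run F
t=40: L0/L1/L2 = -/H/- → run H
t=41: L0/L1/L2 = -/H/- → run H
t=42: L0/L1/L2 = -/H/- → run H
t=43: L0/L1/L2 = -/H/- → run H
t=44: (idle)
t=45: (idle)
t=46: (idle)
t=47: (idle)
t=48: (idle)
t=49: (idle)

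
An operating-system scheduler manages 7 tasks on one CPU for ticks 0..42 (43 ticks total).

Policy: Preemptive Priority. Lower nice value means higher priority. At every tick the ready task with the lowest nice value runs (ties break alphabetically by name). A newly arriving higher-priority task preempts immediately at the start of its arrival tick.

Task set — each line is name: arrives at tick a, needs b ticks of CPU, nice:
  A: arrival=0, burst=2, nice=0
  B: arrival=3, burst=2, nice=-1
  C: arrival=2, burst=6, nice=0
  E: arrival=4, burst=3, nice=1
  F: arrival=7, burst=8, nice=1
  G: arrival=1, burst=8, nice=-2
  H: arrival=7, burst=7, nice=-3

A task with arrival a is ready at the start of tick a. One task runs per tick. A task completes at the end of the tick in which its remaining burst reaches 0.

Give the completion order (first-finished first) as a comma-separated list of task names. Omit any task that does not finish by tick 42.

t=0: ready={A} → run A
t=1: ready={A,G} → run G
t=2: ready={A,C,G} → run G
t=3: ready={A,B,C,G} → run G
t=4: ready={A,B,C,E,G} → run G
t=5: ready={A,B,C,E,G} → run G
t=6: ready={A,B,C,E,G} → run G
t=7: ready={A,B,C,E,F,G,H} → run H
t=8: ready={A,B,C,E,F,G,H} → run H
t=9: ready={A,B,C,E,F,G,H} → run H
t=10: ready={A,B,C,E,F,G,H} → run H
t=11: ready={A,B,C,E,F,G,H} → run H
t=12: ready={A,B,C,E,F,G,H} → run H
t=13: ready={A,B,C,E,F,G,H} → run H
t=14: ready={A,B,C,E,F,G} → run G
t=15: ready={A,B,C,E,F,G} → run G
t=16: ready={A,B,C,E,F} → run B
t=17: ready={A,B,C,E,F} → run B
t=18: ready={A,C,E,F} → run A
t=19: ready={C,E,F} → run C
t=20: ready={C,E,F} → run C
t=21: ready={C,E,F} → run C
t=22: ready={C,E,F} → run C
t=23: ready={C,E,F} → run C
t=24: ready={C,E,F} → run C
t=25: ready={E,F} → run E
t=26: ready={E,F} → run E
t=27: ready={E,F} → run E
t=28: ready={F} → run F
t=29: ready={F} → run F
t=30: ready={F} → run F
t=31: ready={F} → run F
t=32: ready={F} → run F
t=33: ready={F} → run F
t=34: ready={F} → run F
t=35: ready={F} → run F
t=36: (idle)
t=37: (idle)
t=38: (idle)
t=39: (idle)
t=40: (idle)
t=41: (idle)
t=42: (idle)

completion order = H, G, B, A, C, E, F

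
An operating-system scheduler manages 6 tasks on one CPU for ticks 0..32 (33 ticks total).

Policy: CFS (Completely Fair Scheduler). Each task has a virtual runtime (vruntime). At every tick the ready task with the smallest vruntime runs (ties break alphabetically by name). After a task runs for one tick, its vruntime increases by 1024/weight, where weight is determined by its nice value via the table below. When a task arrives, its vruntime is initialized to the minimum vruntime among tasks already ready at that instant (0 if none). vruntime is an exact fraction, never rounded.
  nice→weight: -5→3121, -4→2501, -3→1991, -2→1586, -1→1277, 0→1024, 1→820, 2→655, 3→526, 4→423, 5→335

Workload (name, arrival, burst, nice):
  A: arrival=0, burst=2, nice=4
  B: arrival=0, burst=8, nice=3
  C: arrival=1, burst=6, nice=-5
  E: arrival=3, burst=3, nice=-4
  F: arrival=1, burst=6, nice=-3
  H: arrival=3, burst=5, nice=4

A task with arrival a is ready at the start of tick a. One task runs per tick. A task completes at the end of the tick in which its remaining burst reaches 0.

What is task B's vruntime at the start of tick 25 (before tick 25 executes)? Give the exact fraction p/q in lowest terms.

vruntime(B, start of tick 25) = 2048/263

t=0: vr[A=0 B=0] → run A
t=1: vr[A=1024/423 B=0 C=0 F=0] → run B
t=2: vr[A=1024/423 B=512/263 C=0 F=0] → run C
t=3: vr[A=1024/423 B=512/263 C=1024/3121 E=0 F=0 H=0] → run E
t=4: vr[A=1024/423 B=512/263 C=1024/3121 E=1024/2501 F=0 H=0] → run F
t=5: vr[A=1024/423 B=512/263 C=1024/3121 E=1024/2501 F=1024/1991 H=0] → run H
t=6: vr[A=1024/423 B=512/263 C=1024/3121 E=1024/2501 F=1024/1991 H=1024/423] → run C
t=7: vr[A=1024/423 B=512/263 C=2048/3121 E=1024/2501 F=1024/1991 H=1024/423] → run E
t=8: vr[A=1024/423 B=512/263 C=2048/3121 E=2048/2501 F=1024/1991 H=1024/423] → run F
t=9: vr[A=1024/423 B=512/263 C=2048/3121 E=2048/2501 F=2048/1991 H=1024/423] → run C
t=10: vr[A=1024/423 B=512/263 C=3072/3121 E=2048/2501 F=2048/1991 H=1024/423] → run E
t=11: vr[A=1024/423 B=512/263 C=3072/3121 F=2048/1991 H=1024/423] → run C
t=12: vr[A=1024/423 B=512/263 C=4096/3121 F=2048/1991 H=1024/423] → run F
t=13: vr[A=1024/423 B=512/263 C=4096/3121 F=3072/1991 H=1024/423] → run C
t=14: vr[A=1024/423 B=512/263 C=5120/3121 F=3072/1991 H=1024/423] → run F
t=15: vr[A=1024/423 B=512/263 C=5120/3121 F=4096/1991 H=1024/423] → run C
t=16: vr[A=1024/423 B=512/263 F=4096/1991 H=1024/423] → run B
t=17: vr[A=1024/423 B=1024/263 F=4096/1991 H=1024/423] → run F
t=18: vr[A=1024/423 B=1024/263 F=5120/1991 H=1024/423] → run A
t=19: vr[B=1024/263 F=5120/1991 H=1024/423] → run H
t=20: vr[B=1024/263 F=5120/1991 H=2048/423] → run F
t=21: vr[B=1024/263 H=2048/423] → run B
t=22: vr[B=1536/263 H=2048/423] → run H
t=23: vr[B=1536/263 H=1024/141] → run B
t=24: vr[B=2048/263 H=1024/141] → run H
t=25: vr[B=2048/263 H=4096/423] → run B
t=26: vr[B=2560/263 H=4096/423] → run H
t=27: vr[B=2560/263] → run B
t=28: vr[B=3072/263] → run B
t=29: vr[B=3584/263] → run B
t=30: (idle)
t=31: (idle)
t=32: (idle)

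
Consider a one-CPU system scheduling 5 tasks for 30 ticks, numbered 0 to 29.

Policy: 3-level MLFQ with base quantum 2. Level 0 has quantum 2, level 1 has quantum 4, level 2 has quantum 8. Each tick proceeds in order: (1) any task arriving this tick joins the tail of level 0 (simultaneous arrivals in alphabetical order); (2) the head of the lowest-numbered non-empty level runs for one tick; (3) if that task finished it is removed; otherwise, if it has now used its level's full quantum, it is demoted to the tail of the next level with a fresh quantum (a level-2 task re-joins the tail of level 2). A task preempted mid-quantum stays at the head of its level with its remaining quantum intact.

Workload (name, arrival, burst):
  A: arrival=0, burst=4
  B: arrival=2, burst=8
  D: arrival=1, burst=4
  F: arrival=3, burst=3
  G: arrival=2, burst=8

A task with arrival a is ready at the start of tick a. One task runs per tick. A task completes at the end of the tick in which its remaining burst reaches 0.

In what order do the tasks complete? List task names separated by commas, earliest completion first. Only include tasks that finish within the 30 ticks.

t=0: L0/L1/L2 = A/-/- → run A
t=1: L0/L1/L2 = AD/-/- → run A
t=2: L0/L1/L2 = DBG/A/- → run D
t=3: L0/L1/L2 = DBGF/A/- → run D
t=4: L0/L1/L2 = BGF/AD/- → run B
t=5: L0/L1/L2 = BGF/AD/- → run B
t=6: L0/L1/L2 = GF/ADB/- → run G
t=7: L0/L1/L2 = GF/ADB/- → run G
t=8: L0/L1/L2 = F/ADBG/- → run F
t=9: L0/L1/L2 = F/ADBG/- → run F
t=10: L0/L1/L2 = -/ADBGF/- → run A
t=11: L0/L1/L2 = -/ADBGF/- → run A
t=12: L0/L1/L2 = -/DBGF/- → run D
t=13: L0/L1/L2 = -/DBGF/- → run D
t=14: L0/L1/L2 = -/BGF/- → run B
t=15: L0/L1/L2 = -/BGF/- → run B
t=16: L0/L1/L2 = -/BGF/- → run B
t=17: L0/L1/L2 = -/BGF/- → run B
t=18: L0/L1/L2 = -/GF/B → run G
t=19: L0/L1/L2 = -/GF/B → run G
t=20: L0/L1/L2 = -/GF/B → run G
t=21: L0/L1/L2 = -/GF/B → run G
t=22: L0/L1/L2 = -/F/BG → run F
t=23: L0/L1/L2 = -/-/BG → run B
t=24: L0/L1/L2 = -/-/BG → run B
t=25: L0/L1/L2 = -/-/G → run G
t=26: L0/L1/L2 = -/-/G → run G
t=27: (idle)
t=28: (idle)
t=29: (idle)

completion order = A, D, F, B, G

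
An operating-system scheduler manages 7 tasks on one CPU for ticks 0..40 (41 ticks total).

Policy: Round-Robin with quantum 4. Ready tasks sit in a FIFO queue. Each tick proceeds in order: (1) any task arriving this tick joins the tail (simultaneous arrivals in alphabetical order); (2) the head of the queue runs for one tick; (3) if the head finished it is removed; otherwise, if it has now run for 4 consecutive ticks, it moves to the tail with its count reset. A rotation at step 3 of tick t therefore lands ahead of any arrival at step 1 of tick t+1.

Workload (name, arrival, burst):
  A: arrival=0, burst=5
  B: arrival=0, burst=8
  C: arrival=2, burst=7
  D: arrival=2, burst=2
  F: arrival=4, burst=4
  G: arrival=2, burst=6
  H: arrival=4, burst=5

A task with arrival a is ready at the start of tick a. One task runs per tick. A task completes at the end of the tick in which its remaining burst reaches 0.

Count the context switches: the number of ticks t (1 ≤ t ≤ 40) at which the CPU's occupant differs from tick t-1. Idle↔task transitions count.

context switches = 12

t=0: queue=[A,B] q_used=0 → run A
t=1: queue=[A,B] q_used=1 → run A
t=2: queue=[A,B,C,D,G] q_used=2 → run A
t=3: queue=[A,B,C,D,G] q_used=3 → run A
t=4: queue=[B,C,D,G,A,F,H] q_used=0 → run B
t=5: queue=[B,C,D,G,A,F,H] q_used=1 → run B
t=6: queue=[B,C,D,G,A,F,H] q_used=2 → run B
t=7: queue=[B,C,D,G,A,F,H] q_used=3 → run B
t=8: queue=[C,D,G,A,F,H,B] q_used=0 → run C
t=9: queue=[C,D,G,A,F,H,B] q_used=1 → run C
t=10: queue=[C,D,G,A,F,H,B] q_used=2 → run C
t=11: queue=[C,D,G,A,F,H,B] q_used=3 → run C
t=12: queue=[D,G,A,F,H,B,C] q_used=0 → run D
t=13: queue=[D,G,A,F,H,B,C] q_used=1 → run D
t=14: queue=[G,A,F,H,B,C] q_used=0 → run G
t=15: queue=[G,A,F,H,B,C] q_used=1 → run G
t=16: queue=[G,A,F,H,B,C] q_used=2 → run G
t=17: queue=[G,A,F,H,B,C] q_used=3 → run G
t=18: queue=[A,F,H,B,C,G] q_used=0 → run A
t=19: queue=[F,H,B,C,G] q_used=0 → run F
t=20: queue=[F,H,B,C,G] q_used=1 → run F
t=21: queue=[F,H,B,C,G] q_used=2 → run F
t=22: queue=[F,H,B,C,G] q_used=3 → run F
t=23: queue=[H,B,C,G] q_used=0 → run H
t=24: queue=[H,B,C,G] q_used=1 → run H
t=25: queue=[H,B,C,G] q_used=2 → run H
t=26: queue=[H,B,C,G] q_used=3 → run H
t=27: queue=[B,C,G,H] q_used=0 → run B
t=28: queue=[B,C,G,H] q_used=1 → run B
t=29: queue=[B,C,G,H] q_used=2 → run B
t=30: queue=[B,C,G,H] q_used=3 → run B
t=31: queue=[C,G,H] q_used=0 → run C
t=32: queue=[C,G,H] q_used=1 → run C
t=33: queue=[C,G,H] q_used=2 → run C
t=34: queue=[G,H] q_used=0 → run G
t=35: queue=[G,H] q_used=1 → run G
t=36: queue=[H] q_used=0 → run H
t=37: (idle)
t=38: (idle)
t=39: (idle)
t=40: (idle)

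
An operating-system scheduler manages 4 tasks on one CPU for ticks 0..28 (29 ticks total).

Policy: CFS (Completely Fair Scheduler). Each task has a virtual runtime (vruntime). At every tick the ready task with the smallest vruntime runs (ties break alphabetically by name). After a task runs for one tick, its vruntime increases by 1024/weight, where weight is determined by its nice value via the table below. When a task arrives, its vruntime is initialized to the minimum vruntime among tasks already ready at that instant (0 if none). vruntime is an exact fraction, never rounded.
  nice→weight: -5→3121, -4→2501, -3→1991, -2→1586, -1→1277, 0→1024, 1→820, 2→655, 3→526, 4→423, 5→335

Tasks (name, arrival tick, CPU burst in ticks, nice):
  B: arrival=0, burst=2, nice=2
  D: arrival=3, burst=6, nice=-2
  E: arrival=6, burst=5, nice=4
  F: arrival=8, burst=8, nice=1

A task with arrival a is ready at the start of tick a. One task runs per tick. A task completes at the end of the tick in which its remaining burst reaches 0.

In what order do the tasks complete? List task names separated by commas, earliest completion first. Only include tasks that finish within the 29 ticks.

t=0: vr[B=0] → run B
t=1: vr[B=1024/655] → run B
t=2: (idle)
t=3: vr[D=0] → run D
t=4: vr[D=512/793] → run D
t=5: vr[D=1024/793] → run D
t=6: vr[D=1536/793 E=1536/793] → run D
t=7: vr[D=2048/793 E=1536/793] → run E
t=8: vr[D=2048/793 E=1461760/335439 F=2048/793] → run D
t=9: vr[D=2560/793 E=1461760/335439 F=2048/793] → run F
t=10: vr[D=2560/793 E=1461760/335439 F=622848/162565] → run D
t=11: vr[E=1461760/335439 F=622848/162565] → run F
t=12: vr[E=1461760/335439 F=825856/162565] → run E
t=13: vr[E=2273792/335439 F=825856/162565] → run F
t=14: vr[E=2273792/335439 F=1028864/162565] → run F
t=15: vr[E=2273792/335439 F=1231872/162565] → run E
t=16: vr[E=1028608/111813 F=1231872/162565] → run F
t=17: vr[E=1028608/111813 F=286976/32513] → run F
t=18: vr[E=1028608/111813 F=1637888/162565] → run E
t=19: vr[E=3897856/335439 F=1637888/162565] → run F
t=20: vr[E=3897856/335439 F=1840896/162565] → run F
t=21: vr[E=3897856/335439] → run E
t=22: (idle)
t=23: (idle)
t=24: (idle)
t=25: (idle)
t=26: (idle)
t=27: (idle)
t=28: (idle)

completion order = B, D, F, E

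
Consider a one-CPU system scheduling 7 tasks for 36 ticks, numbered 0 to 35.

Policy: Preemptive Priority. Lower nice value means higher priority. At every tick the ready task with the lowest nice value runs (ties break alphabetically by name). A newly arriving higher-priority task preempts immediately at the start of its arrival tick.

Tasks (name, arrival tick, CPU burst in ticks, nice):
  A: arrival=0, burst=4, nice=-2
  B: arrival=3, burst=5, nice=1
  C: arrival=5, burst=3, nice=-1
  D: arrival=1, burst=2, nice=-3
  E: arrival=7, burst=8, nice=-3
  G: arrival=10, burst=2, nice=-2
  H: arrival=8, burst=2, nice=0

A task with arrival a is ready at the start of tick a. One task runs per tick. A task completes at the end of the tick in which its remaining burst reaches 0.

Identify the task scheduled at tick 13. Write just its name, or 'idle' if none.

t=0: ready={A} → run A
t=1: ready={A,D} → run D
t=2: ready={A,D} → run D
t=3: ready={A,B} → run A
t=4: ready={A,B} → run A
t=5: ready={A,B,C} → run A
t=6: ready={B,C} → run C
t=7: ready={B,C,E} → run E
t=8: ready={B,C,E,H} → run E
t=9: ready={B,C,E,H} → run E
t=10: ready={B,C,E,G,H} → run E
t=11: ready={B,C,E,G,H} → run E
t=12: ready={B,C,E,G,H} → run E
t=13: ready={B,C,E,G,H} → run E
t=14: ready={B,C,E,G,H} → run E
t=15: ready={B,C,G,H} → run G
t=16: ready={B,C,G,H} → run G
t=17: ready={B,C,H} → run C
t=18: ready={B,C,H} → run C
t=19: ready={B,H} → run H
t=20: ready={B,H} → run H
t=21: ready={B} → run B
t=22: ready={B} → run B
t=23: ready={B} → run B
t=24: ready={B} → run B
t=25: ready={B} → run B
t=26: (idle)
t=27: (idle)
t=28: (idle)
t=29: (idle)
t=30: (idle)
t=31: (idle)
t=32: (idle)
t=33: (idle)
t=34: (idle)
t=35: (idle)

running at tick 13 = E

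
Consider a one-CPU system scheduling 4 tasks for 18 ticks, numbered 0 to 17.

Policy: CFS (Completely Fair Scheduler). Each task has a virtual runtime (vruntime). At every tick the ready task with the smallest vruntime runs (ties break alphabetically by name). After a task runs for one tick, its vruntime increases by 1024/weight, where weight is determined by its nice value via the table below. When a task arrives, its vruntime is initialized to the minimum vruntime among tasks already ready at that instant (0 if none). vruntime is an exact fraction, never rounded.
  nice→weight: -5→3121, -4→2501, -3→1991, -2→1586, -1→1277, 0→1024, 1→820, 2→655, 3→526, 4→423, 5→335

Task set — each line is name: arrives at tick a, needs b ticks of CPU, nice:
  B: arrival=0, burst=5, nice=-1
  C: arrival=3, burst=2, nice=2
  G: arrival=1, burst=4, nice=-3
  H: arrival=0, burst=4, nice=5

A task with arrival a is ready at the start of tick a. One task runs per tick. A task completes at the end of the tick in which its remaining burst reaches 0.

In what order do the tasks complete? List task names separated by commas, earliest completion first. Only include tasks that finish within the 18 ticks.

completion order = G, C, B, H

t=0: vr[B=0 H=0] → run B
t=1: vr[B=1024/1277 G=0 H=0] → run G
t=2: vr[B=1024/1277 G=1024/1991 H=0] → run H
t=3: vr[B=1024/1277 C=1024/1991 G=1024/1991 H=1024/335] → run C
t=4: vr[B=1024/1277 C=2709504/1304105 G=1024/1991 H=1024/335] → run G
t=5: vr[B=1024/1277 C=2709504/1304105 G=2048/1991 H=1024/335] → run B
t=6: vr[B=2048/1277 C=2709504/1304105 G=2048/1991 H=1024/335] → run G
t=7: vr[B=2048/1277 C=2709504/1304105 G=3072/1991 H=1024/335] → run G
t=8: vr[B=2048/1277 C=2709504/1304105 H=1024/335] → run B
t=9: vr[B=3072/1277 C=2709504/1304105 H=1024/335] → run C
t=10: vr[B=3072/1277 H=1024/335] → run B
t=11: vr[B=4096/1277 H=1024/335] → run H
t=12: vr[B=4096/1277 H=2048/335] → run B
t=13: vr[H=2048/335] → run H
t=14: vr[H=3072/335] → run H
t=15: (idle)
t=16: (idle)
t=17: (idle)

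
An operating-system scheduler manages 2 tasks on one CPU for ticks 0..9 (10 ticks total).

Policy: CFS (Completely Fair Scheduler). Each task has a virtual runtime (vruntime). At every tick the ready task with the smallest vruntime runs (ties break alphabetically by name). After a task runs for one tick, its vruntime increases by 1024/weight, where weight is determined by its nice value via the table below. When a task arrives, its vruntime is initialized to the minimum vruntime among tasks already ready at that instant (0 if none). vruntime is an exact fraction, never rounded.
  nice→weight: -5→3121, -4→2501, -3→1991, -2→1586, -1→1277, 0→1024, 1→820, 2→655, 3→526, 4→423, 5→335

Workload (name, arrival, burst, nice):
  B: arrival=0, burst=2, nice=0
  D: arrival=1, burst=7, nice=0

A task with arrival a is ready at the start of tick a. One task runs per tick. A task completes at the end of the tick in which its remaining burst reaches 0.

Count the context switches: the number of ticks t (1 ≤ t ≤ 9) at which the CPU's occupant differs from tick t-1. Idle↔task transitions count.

t=0: vr[B=0] → run B
t=1: vr[B=1 D=1] → run B
t=2: vr[D=1] → run D
t=3: vr[D=2] → run D
t=4: vr[D=3] → run D
t=5: vr[D=4] → run D
t=6: vr[D=5] → run D
t=7: vr[D=6] → run D
t=8: vr[D=7] → run D
t=9: (idle)

context switches = 2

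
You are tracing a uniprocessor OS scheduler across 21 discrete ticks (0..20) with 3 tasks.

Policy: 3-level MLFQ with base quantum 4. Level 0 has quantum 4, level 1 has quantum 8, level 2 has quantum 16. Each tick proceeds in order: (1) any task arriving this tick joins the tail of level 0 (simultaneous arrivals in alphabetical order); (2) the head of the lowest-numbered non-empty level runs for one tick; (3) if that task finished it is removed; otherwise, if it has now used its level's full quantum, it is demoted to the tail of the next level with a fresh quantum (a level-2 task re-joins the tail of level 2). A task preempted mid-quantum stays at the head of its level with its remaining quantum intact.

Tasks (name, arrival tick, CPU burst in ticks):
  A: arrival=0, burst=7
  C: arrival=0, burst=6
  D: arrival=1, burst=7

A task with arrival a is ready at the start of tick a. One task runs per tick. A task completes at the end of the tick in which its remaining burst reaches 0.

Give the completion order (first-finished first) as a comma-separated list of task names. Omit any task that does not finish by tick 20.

t=0: L0/L1/L2 = AC/-/- → run A
t=1: L0/L1/L2 = ACD/-/- → run A
t=2: L0/L1/L2 = ACD/-/- → run A
t=3: L0/L1/L2 = ACD/-/- → run A
t=4: L0/L1/L2 = CD/A/- → run C
t=5: L0/L1/L2 = CD/A/- → run C
t=6: L0/L1/L2 = CD/A/- → run C
t=7: L0/L1/L2 = CD/A/- → run C
t=8: L0/L1/L2 = D/AC/- → run D
t=9: L0/L1/L2 = D/AC/- → run D
t=10: L0/L1/L2 = D/AC/- → run D
t=11: L0/L1/L2 = D/AC/- → run D
t=12: L0/L1/L2 = -/ACD/- → run A
t=13: L0/L1/L2 = -/ACD/- → run A
t=14: L0/L1/L2 = -/ACD/- → run A
t=15: L0/L1/L2 = -/CD/- → run C
t=16: L0/L1/L2 = -/CD/- → run C
t=17: L0/L1/L2 = -/D/- → run D
t=18: L0/L1/L2 = -/D/- → run D
t=19: L0/L1/L2 = -/D/- → run D
t=20: (idle)

completion order = A, C, D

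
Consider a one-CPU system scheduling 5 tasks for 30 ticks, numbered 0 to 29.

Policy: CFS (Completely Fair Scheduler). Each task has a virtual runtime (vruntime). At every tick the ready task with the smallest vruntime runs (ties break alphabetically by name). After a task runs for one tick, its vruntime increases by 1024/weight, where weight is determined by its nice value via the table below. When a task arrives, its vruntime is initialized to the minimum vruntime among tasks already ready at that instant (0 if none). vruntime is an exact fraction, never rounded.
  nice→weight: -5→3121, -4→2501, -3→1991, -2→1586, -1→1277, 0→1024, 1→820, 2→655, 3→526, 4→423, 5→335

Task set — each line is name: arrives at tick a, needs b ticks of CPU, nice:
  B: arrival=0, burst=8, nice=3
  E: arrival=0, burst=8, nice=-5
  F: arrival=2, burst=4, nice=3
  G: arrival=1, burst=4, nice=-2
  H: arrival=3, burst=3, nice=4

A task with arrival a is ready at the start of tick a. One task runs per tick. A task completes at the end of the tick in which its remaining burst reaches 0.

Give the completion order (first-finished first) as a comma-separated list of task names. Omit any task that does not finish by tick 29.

completion order = G, E, H, F, B

t=0: vr[B=0 E=0] → run B
t=1: vr[B=512/263 E=0 G=0] → run E
t=2: vr[B=512/263 E=1024/3121 F=0 G=0] → run F
t=3: vr[B=512/263 E=1024/3121 F=512/263 G=0 H=0] → run G
t=4: vr[B=512/263 E=1024/3121 F=512/263 G=512/793 H=0] → run H
t=5: vr[B=512/263 E=1024/3121 F=512/263 G=512/793 H=1024/423] → run E
t=6: vr[B=512/263 E=2048/3121 F=512/263 G=512/793 H=1024/423] → run G
t=7: vr[B=512/263 E=2048/3121 F=512/263 G=1024/793 H=1024/423] → run E
t=8: vr[B=512/263 E=3072/3121 F=512/263 G=1024/793 H=1024/423] → run E
t=9: vr[B=512/263 E=4096/3121 F=512/263 G=1024/793 H=1024/423] → run G
t=10: vr[B=512/263 E=4096/3121 F=512/263 G=1536/793 H=1024/423] → run E
t=11: vr[B=512/263 E=5120/3121 F=512/263 G=1536/793 H=1024/423] → run E
t=12: vr[B=512/263 E=6144/3121 F=512/263 G=1536/793 H=1024/423] → run G
t=13: vr[B=512/263 E=6144/3121 F=512/263 H=1024/423] → run B
t=14: vr[B=1024/263 E=6144/3121 F=512/263 H=1024/423] → run F
t=15: vr[B=1024/263 E=6144/3121 F=1024/263 H=1024/423] → run E
t=16: vr[B=1024/263 E=7168/3121 F=1024/263 H=1024/423] → run E
t=17: vr[B=1024/263 F=1024/263 H=1024/423] → run H
t=18: vr[B=1024/263 F=1024/263 H=2048/423] → run B
t=19: vr[B=1536/263 F=1024/263 H=2048/423] → run F
t=20: vr[B=1536/263 F=1536/263 H=2048/423] → run H
t=21: vr[B=1536/263 F=1536/263] → run B
t=22: vr[B=2048/263 F=1536/263] → run F
t=23: vr[B=2048/263] → run B
t=24: vr[B=2560/263] → run B
t=25: vr[B=3072/263] → run B
t=26: vr[B=3584/263] → run B
t=27: (idle)
t=28: (idle)
t=29: (idle)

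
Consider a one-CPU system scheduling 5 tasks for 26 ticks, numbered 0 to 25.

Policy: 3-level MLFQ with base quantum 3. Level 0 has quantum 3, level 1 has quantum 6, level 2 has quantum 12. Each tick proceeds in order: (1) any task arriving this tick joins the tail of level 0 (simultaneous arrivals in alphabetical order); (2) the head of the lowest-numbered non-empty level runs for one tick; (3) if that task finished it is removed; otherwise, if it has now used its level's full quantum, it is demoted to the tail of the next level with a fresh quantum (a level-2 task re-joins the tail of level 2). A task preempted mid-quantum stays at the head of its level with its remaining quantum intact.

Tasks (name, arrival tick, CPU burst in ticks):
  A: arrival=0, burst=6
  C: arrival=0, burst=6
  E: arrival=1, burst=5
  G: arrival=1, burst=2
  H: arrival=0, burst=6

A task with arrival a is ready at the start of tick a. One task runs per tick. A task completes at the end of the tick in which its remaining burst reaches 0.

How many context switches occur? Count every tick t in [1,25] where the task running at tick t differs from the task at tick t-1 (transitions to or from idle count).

t=0: L0/L1/L2 = ACH/-/- → run A
t=1: L0/L1/L2 = ACHEG/-/- → run A
t=2: L0/L1/L2 = ACHEG/-/- → run A
t=3: L0/L1/L2 = CHEG/A/- → run C
t=4: L0/L1/L2 = CHEG/A/- → run C
t=5: L0/L1/L2 = CHEG/A/- → run C
t=6: L0/L1/L2 = HEG/AC/- → run H
t=7: L0/L1/L2 = HEG/AC/- → run H
t=8: L0/L1/L2 = HEG/AC/- → run H
t=9: L0/L1/L2 = EG/ACH/- → run E
t=10: L0/L1/L2 = EG/ACH/- → run E
t=11: L0/L1/L2 = EG/ACH/- → run E
t=12: L0/L1/L2 = G/ACHE/- → run G
t=13: L0/L1/L2 = G/ACHE/- → run G
t=14: L0/L1/L2 = -/ACHE/- → run A
t=15: L0/L1/L2 = -/ACHE/- → run A
t=16: L0/L1/L2 = -/ACHE/- → run A
t=17: L0/L1/L2 = -/CHE/- → run C
t=18: L0/L1/L2 = -/CHE/- → run C
t=19: L0/L1/L2 = -/CHE/- → run C
t=20: L0/L1/L2 = -/HE/- → run H
t=21: L0/L1/L2 = -/HE/- → run H
t=22: L0/L1/L2 = -/HE/- → run H
t=23: L0/L1/L2 = -/E/- → run E
t=24: L0/L1/L2 = -/E/- → run E
t=25: (idle)

context switches = 9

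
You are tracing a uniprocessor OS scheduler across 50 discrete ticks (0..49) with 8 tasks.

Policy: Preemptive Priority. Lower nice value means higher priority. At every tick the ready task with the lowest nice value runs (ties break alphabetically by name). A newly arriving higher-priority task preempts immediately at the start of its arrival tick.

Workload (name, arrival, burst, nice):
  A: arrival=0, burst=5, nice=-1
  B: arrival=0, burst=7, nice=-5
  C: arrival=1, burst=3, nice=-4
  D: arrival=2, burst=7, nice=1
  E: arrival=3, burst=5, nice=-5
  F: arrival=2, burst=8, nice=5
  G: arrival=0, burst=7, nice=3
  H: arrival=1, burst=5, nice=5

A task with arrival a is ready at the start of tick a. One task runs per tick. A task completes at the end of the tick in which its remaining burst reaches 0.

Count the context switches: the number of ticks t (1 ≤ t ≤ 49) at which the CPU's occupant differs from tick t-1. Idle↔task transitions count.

t=0: ready={A,B,G} → run B
t=1: ready={A,B,C,G,H} → run B
t=2: ready={A,B,C,D,F,G,H} → run B
t=3: ready={A,B,C,D,E,F,G,H} → run B
t=4: ready={A,B,C,D,E,F,G,H} → run B
t=5: ready={A,B,C,D,E,F,G,H} → run B
t=6: ready={A,B,C,D,E,F,G,H} → run B
t=7: ready={A,C,D,E,F,G,H} → run E
t=8: ready={A,C,D,E,F,G,H} → run E
t=9: ready={A,C,D,E,F,G,H} → run E
t=10: ready={A,C,D,E,F,G,H} → run E
t=11: ready={A,C,D,E,F,G,H} → run E
t=12: ready={A,C,D,F,G,H} → run C
t=13: ready={A,C,D,F,G,H} → run C
t=14: ready={A,C,D,F,G,H} → run C
t=15: ready={A,D,F,G,H} → run A
t=16: ready={A,D,F,G,H} → run A
t=17: ready={A,D,F,G,H} → run A
t=18: ready={A,D,F,G,H} → run A
t=19: ready={A,D,F,G,H} → run A
t=20: ready={D,F,G,H} → run D
t=21: ready={D,F,G,H} → run D
t=22: ready={D,F,G,H} → run D
t=23: ready={D,F,G,H} → run D
t=24: ready={D,F,G,H} → run D
t=25: ready={D,F,G,H} → run D
t=26: ready={D,F,G,H} → run D
t=27: ready={F,G,H} → run G
t=28: ready={F,G,H} → run G
t=29: ready={F,G,H} → run G
t=30: ready={F,G,H} → run G
t=31: ready={F,G,H} → run G
t=32: ready={F,G,H} → run G
t=33: ready={F,G,H} → run G
t=34: ready={F,H} → run F
t=35: ready={F,H} → run F
t=36: ready={F,H} → run F
t=37: ready={F,H} → run F
t=38: ready={F,H} → run F
t=39: ready={F,H} → run F
t=40: ready={F,H} → run F
t=41: ready={F,H} → run F
t=42: ready={H} → run H
t=43: ready={H} → run H
t=44: ready={H} → run H
t=45: ready={H} → run H
t=46: ready={H} → run H
t=47: (idle)
t=48: (idle)
t=49: (idle)

context switches = 8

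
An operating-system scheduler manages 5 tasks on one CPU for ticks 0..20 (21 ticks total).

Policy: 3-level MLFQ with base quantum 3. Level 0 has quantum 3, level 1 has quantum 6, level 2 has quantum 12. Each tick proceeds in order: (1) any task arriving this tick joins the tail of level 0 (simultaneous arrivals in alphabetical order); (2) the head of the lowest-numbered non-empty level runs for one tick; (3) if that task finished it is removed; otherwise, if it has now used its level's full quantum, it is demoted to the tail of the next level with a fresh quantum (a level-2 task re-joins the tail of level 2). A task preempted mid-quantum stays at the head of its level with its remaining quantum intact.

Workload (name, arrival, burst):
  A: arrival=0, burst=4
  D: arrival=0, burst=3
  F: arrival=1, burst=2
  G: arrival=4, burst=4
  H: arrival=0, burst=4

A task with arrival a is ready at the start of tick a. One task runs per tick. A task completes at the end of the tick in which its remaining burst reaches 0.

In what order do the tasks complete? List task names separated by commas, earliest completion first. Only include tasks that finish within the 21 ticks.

completion order = D, F, A, H, G

t=0: L0/L1/L2 = ADH/-/- → run A
t=1: L0/L1/L2 = ADHF/-/- → run A
t=2: L0/L1/L2 = ADHF/-/- → run A
t=3: L0/L1/L2 = DHF/A/- → run D
t=4: L0/L1/L2 = DHFG/A/- → run D
t=5: L0/L1/L2 = DHFG/A/- → run D
t=6: L0/L1/L2 = HFG/A/- → run H
t=7: L0/L1/L2 = HFG/A/- → run H
t=8: L0/L1/L2 = HFG/A/- → run H
t=9: L0/L1/L2 = FG/AH/- → run F
t=10: L0/L1/L2 = FG/AH/- → run F
t=11: L0/L1/L2 = G/AH/- → run G
t=12: L0/L1/L2 = G/AH/- → run G
t=13: L0/L1/L2 = G/AH/- → run G
t=14: L0/L1/L2 = -/AHG/- → run A
t=15: L0/L1/L2 = -/HG/- → run H
t=16: L0/L1/L2 = -/G/- → run G
t=17: (idle)
t=18: (idle)
t=19: (idle)
t=20: (idle)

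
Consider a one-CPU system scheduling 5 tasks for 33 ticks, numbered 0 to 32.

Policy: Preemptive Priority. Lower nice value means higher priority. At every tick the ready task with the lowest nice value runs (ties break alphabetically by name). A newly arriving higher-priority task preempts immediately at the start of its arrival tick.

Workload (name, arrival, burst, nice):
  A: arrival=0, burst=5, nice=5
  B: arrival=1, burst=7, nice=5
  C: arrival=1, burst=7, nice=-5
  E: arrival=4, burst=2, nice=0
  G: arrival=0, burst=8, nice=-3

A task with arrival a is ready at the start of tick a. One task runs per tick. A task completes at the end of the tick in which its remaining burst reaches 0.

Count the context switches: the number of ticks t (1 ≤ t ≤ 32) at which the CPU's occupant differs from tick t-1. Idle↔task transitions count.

context switches = 6

t=0: ready={A,G} → run G
t=1: ready={A,B,C,G} → run C
t=2: ready={A,B,C,G} → run C
t=3: ready={A,B,C,G} → run C
t=4: ready={A,B,C,E,G} → run C
t=5: ready={A,B,C,E,G} → run C
t=6: ready={A,B,C,E,G} → run C
t=7: ready={A,B,C,E,G} → run C
t=8: ready={A,B,E,G} → run G
t=9: ready={A,B,E,G} → run G
t=10: ready={A,B,E,G} → run G
t=11: ready={A,B,E,G} → run G
t=12: ready={A,B,E,G} → run G
t=13: ready={A,B,E,G} → run G
t=14: ready={A,B,E,G} → run G
t=15: ready={A,B,E} → run E
t=16: ready={A,B,E} → run E
t=17: ready={A,B} → run A
t=18: ready={A,B} → run A
t=19: ready={A,B} → run A
t=20: ready={A,B} → run A
t=21: ready={A,B} → run A
t=22: ready={B} → run B
t=23: ready={B} → run B
t=24: ready={B} → run B
t=25: ready={B} → run B
t=26: ready={B} → run B
t=27: ready={B} → run B
t=28: ready={B} → run B
t=29: (idle)
t=30: (idle)
t=31: (idle)
t=32: (idle)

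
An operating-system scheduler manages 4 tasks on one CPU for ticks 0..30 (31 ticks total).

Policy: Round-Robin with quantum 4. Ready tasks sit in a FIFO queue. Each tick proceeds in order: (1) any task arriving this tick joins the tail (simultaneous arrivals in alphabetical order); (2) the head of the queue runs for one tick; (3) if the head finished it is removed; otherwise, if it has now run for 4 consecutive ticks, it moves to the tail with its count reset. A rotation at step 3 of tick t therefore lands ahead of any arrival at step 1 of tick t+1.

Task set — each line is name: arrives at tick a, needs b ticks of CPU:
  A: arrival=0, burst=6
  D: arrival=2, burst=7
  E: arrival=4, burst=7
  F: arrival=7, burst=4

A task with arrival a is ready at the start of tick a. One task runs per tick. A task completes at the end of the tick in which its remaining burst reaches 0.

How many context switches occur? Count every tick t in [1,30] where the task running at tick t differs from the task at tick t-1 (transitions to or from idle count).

context switches = 7

t=0: queue=[A] q_used=0 → run A
t=1: queue=[A] q_used=1 → run A
t=2: queue=[A,D] q_used=2 → run A
t=3: queue=[A,D] q_used=3 → run A
t=4: queue=[D,A,E] q_used=0 → run D
t=5: queue=[D,A,E] q_used=1 → run D
t=6: queue=[D,A,E] q_used=2 → run D
t=7: queue=[D,A,E,F] q_used=3 → run D
t=8: queue=[A,E,F,D] q_used=0 → run A
t=9: queue=[A,E,F,D] q_used=1 → run A
t=10: queue=[E,F,D] q_used=0 → run E
t=11: queue=[E,F,D] q_used=1 → run E
t=12: queue=[E,F,D] q_used=2 → run E
t=13: queue=[E,F,D] q_used=3 → run E
t=14: queue=[F,D,E] q_used=0 → run F
t=15: queue=[F,D,E] q_used=1 → run F
t=16: queue=[F,D,E] q_used=2 → run F
t=17: queue=[F,D,E] q_used=3 → run F
t=18: queue=[D,E] q_used=0 → run D
t=19: queue=[D,E] q_used=1 → run D
t=20: queue=[D,E] q_used=2 → run D
t=21: queue=[E] q_used=0 → run E
t=22: queue=[E] q_used=1 → run E
t=23: queue=[E] q_used=2 → run E
t=24: (idle)
t=25: (idle)
t=26: (idle)
t=27: (idle)
t=28: (idle)
t=29: (idle)
t=30: (idle)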